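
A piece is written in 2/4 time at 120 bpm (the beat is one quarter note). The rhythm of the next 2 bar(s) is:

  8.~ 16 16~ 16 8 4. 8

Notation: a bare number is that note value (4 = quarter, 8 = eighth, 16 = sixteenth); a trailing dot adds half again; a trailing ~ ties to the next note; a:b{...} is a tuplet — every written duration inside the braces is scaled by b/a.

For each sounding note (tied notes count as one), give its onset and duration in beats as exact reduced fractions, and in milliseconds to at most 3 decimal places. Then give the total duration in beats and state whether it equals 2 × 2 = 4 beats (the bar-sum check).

1) 0.0ms=0b +500.0ms=1b
2) 500.0ms=1b +250.0ms=1/2b
3) 750.0ms=3/2b +250.0ms=1/2b
4) 1000.0ms=2b +750.0ms=3/2b
5) 1750.0ms=7/2b +250.0ms=1/2b
Σ=4b of 4 (120bpm 2/4) — PASS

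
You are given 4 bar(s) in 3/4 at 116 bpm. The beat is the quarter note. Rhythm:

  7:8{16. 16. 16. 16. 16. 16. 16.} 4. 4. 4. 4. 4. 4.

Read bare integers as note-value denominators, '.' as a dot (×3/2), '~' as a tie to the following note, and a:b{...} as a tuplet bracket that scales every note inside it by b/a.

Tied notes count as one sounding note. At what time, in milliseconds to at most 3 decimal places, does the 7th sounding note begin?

note 7 onset = 18/7b = 1330.049ms

1. 0.0ms @ 0 + 221.675ms (3/7)
2. 221.675ms @ 3/7 + 221.675ms (3/7)
3. 443.35ms @ 6/7 + 221.675ms (3/7)
4. 665.025ms @ 9/7 + 221.675ms (3/7)
5. 886.7ms @ 12/7 + 221.675ms (3/7)
6. 1108.374ms @ 15/7 + 221.675ms (3/7)
7. 1330.049ms @ 18/7 + 221.675ms (3/7)
8. 1551.724ms @ 3 + 775.862ms (3/2)
9. 2327.586ms @ 9/2 + 775.862ms (3/2)
10. 3103.448ms @ 6 + 775.862ms (3/2)
11. 3879.31ms @ 15/2 + 775.862ms (3/2)
12. 4655.172ms @ 9 + 775.862ms (3/2)
13. 5431.034ms @ 21/2 + 775.862ms (3/2)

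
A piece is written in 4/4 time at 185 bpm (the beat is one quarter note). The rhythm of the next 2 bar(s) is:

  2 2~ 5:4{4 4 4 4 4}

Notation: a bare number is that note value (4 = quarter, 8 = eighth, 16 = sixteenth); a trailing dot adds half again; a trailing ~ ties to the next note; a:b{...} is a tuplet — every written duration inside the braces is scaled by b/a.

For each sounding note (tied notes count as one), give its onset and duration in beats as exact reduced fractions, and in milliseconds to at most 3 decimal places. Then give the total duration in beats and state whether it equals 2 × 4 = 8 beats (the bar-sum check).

1) 0.0ms=0b +648.649ms=2b
2) 648.649ms=2b +908.108ms=14/5b
3) 1556.757ms=24/5b +259.459ms=4/5b
4) 1816.216ms=28/5b +259.459ms=4/5b
5) 2075.676ms=32/5b +259.459ms=4/5b
6) 2335.135ms=36/5b +259.459ms=4/5b
Σ=8b of 8 (185bpm 4/4) — PASS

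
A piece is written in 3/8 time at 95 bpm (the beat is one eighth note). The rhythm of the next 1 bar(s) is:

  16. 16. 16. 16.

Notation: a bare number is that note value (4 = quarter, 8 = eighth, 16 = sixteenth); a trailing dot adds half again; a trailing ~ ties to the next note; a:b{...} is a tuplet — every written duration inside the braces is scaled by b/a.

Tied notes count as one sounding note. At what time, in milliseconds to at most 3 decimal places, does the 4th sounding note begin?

1. 0.0ms @ 0 + 473.684ms (3/4)
2. 473.684ms @ 3/4 + 473.684ms (3/4)
3. 947.368ms @ 3/2 + 473.684ms (3/4)
4. 1421.053ms @ 9/4 + 473.684ms (3/4)

note 4 onset = 9/4b = 1421.053ms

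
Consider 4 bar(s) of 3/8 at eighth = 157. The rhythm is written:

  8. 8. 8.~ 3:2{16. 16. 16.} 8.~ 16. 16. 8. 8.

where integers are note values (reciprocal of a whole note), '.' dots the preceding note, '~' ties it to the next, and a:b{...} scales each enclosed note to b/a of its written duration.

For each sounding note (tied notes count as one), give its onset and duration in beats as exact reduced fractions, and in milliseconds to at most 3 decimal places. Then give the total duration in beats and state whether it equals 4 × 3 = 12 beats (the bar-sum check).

1) 0.0ms=0b +573.248ms=3/2b
2) 573.248ms=3/2b +573.248ms=3/2b
3) 1146.497ms=3b +764.331ms=2b
4) 1910.828ms=5b +191.083ms=1/2b
5) 2101.911ms=11/2b +191.083ms=1/2b
6) 2292.994ms=6b +859.873ms=9/4b
7) 3152.866ms=33/4b +286.624ms=3/4b
8) 3439.49ms=9b +573.248ms=3/2b
9) 4012.739ms=21/2b +573.248ms=3/2b
Σ=12b of 12 (157bpm 3/8) — PASS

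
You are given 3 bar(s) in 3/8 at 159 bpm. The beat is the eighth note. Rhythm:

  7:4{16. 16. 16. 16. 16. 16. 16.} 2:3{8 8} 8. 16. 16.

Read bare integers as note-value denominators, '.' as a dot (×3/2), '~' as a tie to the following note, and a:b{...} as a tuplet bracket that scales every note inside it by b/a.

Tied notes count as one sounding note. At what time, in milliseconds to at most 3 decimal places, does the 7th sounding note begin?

note 7 onset = 18/7b = 970.35ms

1. 0.0ms @ 0 + 161.725ms (3/7)
2. 161.725ms @ 3/7 + 161.725ms (3/7)
3. 323.45ms @ 6/7 + 161.725ms (3/7)
4. 485.175ms @ 9/7 + 161.725ms (3/7)
5. 646.9ms @ 12/7 + 161.725ms (3/7)
6. 808.625ms @ 15/7 + 161.725ms (3/7)
7. 970.35ms @ 18/7 + 161.725ms (3/7)
8. 1132.075ms @ 3 + 566.038ms (3/2)
9. 1698.113ms @ 9/2 + 566.038ms (3/2)
10. 2264.151ms @ 6 + 566.038ms (3/2)
11. 2830.189ms @ 15/2 + 283.019ms (3/4)
12. 3113.208ms @ 33/4 + 283.019ms (3/4)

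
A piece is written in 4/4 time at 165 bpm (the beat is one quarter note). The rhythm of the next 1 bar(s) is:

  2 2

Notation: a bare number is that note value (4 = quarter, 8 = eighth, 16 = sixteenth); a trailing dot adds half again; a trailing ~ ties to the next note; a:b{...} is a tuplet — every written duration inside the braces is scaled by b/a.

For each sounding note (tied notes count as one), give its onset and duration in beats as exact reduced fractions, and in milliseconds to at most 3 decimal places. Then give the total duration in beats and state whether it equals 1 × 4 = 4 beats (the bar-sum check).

1) 0.0ms=0b +727.273ms=2b
2) 727.273ms=2b +727.273ms=2b
Σ=4b of 4 (165bpm 4/4) — PASS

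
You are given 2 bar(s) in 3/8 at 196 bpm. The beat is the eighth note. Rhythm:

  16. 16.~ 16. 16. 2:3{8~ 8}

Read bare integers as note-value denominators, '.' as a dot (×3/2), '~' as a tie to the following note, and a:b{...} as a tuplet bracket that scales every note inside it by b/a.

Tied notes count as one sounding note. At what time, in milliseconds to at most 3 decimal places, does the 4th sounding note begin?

note 4 onset = 3b = 918.367ms

1. 0.0ms @ 0 + 229.592ms (3/4)
2. 229.592ms @ 3/4 + 459.184ms (3/2)
3. 688.776ms @ 9/4 + 229.592ms (3/4)
4. 918.367ms @ 3 + 918.367ms (3)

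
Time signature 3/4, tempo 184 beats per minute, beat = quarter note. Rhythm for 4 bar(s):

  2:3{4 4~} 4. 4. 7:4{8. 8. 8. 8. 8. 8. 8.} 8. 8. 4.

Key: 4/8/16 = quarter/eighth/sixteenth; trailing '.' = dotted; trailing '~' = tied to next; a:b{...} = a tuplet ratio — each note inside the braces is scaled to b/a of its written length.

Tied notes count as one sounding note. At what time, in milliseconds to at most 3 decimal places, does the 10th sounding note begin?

1. 0.0ms @ 0 + 489.13ms (3/2)
2. 489.13ms @ 3/2 + 978.261ms (3)
3. 1467.391ms @ 9/2 + 489.13ms (3/2)
4. 1956.522ms @ 6 + 139.752ms (3/7)
5. 2096.273ms @ 45/7 + 139.752ms (3/7)
6. 2236.025ms @ 48/7 + 139.752ms (3/7)
7. 2375.776ms @ 51/7 + 139.752ms (3/7)
8. 2515.528ms @ 54/7 + 139.752ms (3/7)
9. 2655.28ms @ 57/7 + 139.752ms (3/7)
10. 2795.031ms @ 60/7 + 139.752ms (3/7)
11. 2934.783ms @ 9 + 244.565ms (3/4)
12. 3179.348ms @ 39/4 + 244.565ms (3/4)
13. 3423.913ms @ 21/2 + 489.13ms (3/2)

note 10 onset = 60/7b = 2795.031ms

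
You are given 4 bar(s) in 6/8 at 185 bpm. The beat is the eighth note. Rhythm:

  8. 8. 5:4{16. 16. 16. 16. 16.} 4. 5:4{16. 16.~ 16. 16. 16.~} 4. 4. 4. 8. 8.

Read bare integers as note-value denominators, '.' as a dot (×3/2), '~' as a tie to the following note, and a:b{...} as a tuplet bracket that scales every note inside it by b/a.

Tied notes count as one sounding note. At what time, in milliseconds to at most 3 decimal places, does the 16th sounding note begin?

note 16 onset = 45/2b = 7297.297ms

1. 0.0ms @ 0 + 486.486ms (3/2)
2. 486.486ms @ 3/2 + 486.486ms (3/2)
3. 972.973ms @ 3 + 194.595ms (3/5)
4. 1167.568ms @ 18/5 + 194.595ms (3/5)
5. 1362.162ms @ 21/5 + 194.595ms (3/5)
6. 1556.757ms @ 24/5 + 194.595ms (3/5)
7. 1751.351ms @ 27/5 + 194.595ms (3/5)
8. 1945.946ms @ 6 + 972.973ms (3)
9. 2918.919ms @ 9 + 194.595ms (3/5)
10. 3113.514ms @ 48/5 + 389.189ms (6/5)
11. 3502.703ms @ 54/5 + 194.595ms (3/5)
12. 3697.297ms @ 57/5 + 1167.568ms (18/5)
13. 4864.865ms @ 15 + 972.973ms (3)
14. 5837.838ms @ 18 + 972.973ms (3)
15. 6810.811ms @ 21 + 486.486ms (3/2)
16. 7297.297ms @ 45/2 + 486.486ms (3/2)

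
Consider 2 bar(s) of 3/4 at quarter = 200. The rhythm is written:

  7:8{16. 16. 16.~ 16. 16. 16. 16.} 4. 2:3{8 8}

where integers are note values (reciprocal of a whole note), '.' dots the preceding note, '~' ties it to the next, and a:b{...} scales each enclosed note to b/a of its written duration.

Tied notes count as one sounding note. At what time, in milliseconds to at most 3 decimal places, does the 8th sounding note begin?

1. 0.0ms @ 0 + 128.571ms (3/7)
2. 128.571ms @ 3/7 + 128.571ms (3/7)
3. 257.143ms @ 6/7 + 257.143ms (6/7)
4. 514.286ms @ 12/7 + 128.571ms (3/7)
5. 642.857ms @ 15/7 + 128.571ms (3/7)
6. 771.429ms @ 18/7 + 128.571ms (3/7)
7. 900.0ms @ 3 + 450.0ms (3/2)
8. 1350.0ms @ 9/2 + 225.0ms (3/4)
9. 1575.0ms @ 21/4 + 225.0ms (3/4)

note 8 onset = 9/2b = 1350.0ms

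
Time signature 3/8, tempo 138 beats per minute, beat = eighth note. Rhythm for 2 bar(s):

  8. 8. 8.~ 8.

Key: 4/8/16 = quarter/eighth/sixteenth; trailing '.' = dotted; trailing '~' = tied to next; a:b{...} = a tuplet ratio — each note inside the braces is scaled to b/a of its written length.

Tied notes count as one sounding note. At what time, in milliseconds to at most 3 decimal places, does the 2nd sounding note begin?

note 2 onset = 3/2b = 652.174ms

1. 0.0ms @ 0 + 652.174ms (3/2)
2. 652.174ms @ 3/2 + 652.174ms (3/2)
3. 1304.348ms @ 3 + 1304.348ms (3)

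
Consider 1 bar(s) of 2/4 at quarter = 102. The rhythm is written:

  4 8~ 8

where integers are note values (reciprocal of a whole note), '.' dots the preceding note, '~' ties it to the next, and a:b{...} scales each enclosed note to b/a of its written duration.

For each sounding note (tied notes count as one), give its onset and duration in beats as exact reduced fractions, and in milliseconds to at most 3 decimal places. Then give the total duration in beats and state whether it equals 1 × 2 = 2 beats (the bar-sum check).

1) 0.0ms=0b +588.235ms=1b
2) 588.235ms=1b +588.235ms=1b
Σ=2b of 2 (102bpm 2/4) — PASS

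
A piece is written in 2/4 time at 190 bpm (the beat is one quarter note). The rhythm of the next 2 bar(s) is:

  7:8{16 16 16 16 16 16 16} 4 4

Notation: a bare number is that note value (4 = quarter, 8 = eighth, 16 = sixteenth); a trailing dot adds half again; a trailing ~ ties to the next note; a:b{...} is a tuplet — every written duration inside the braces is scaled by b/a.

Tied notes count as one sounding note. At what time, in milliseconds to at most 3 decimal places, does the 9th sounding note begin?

note 9 onset = 3b = 947.368ms

1. 0.0ms @ 0 + 90.226ms (2/7)
2. 90.226ms @ 2/7 + 90.226ms (2/7)
3. 180.451ms @ 4/7 + 90.226ms (2/7)
4. 270.677ms @ 6/7 + 90.226ms (2/7)
5. 360.902ms @ 8/7 + 90.226ms (2/7)
6. 451.128ms @ 10/7 + 90.226ms (2/7)
7. 541.353ms @ 12/7 + 90.226ms (2/7)
8. 631.579ms @ 2 + 315.789ms (1)
9. 947.368ms @ 3 + 315.789ms (1)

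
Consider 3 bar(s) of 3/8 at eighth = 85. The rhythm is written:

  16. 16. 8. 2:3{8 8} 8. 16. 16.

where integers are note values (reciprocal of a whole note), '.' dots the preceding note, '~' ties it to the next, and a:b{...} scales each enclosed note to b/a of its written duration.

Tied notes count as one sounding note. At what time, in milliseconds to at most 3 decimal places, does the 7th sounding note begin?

note 7 onset = 15/2b = 5294.118ms

1. 0.0ms @ 0 + 529.412ms (3/4)
2. 529.412ms @ 3/4 + 529.412ms (3/4)
3. 1058.824ms @ 3/2 + 1058.824ms (3/2)
4. 2117.647ms @ 3 + 1058.824ms (3/2)
5. 3176.471ms @ 9/2 + 1058.824ms (3/2)
6. 4235.294ms @ 6 + 1058.824ms (3/2)
7. 5294.118ms @ 15/2 + 529.412ms (3/4)
8. 5823.529ms @ 33/4 + 529.412ms (3/4)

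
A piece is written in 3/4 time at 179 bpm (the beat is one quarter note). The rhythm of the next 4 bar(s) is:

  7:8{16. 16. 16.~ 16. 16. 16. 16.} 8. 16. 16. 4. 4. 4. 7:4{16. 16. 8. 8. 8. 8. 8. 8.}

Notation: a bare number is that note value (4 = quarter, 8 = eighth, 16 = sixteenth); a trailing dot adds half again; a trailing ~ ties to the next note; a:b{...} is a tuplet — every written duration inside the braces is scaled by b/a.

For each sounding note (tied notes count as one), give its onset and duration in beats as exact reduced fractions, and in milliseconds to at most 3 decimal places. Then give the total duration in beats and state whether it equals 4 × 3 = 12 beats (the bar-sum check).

1) 0.0ms=0b +143.655ms=3/7b
2) 143.655ms=3/7b +143.655ms=3/7b
3) 287.31ms=6/7b +287.31ms=6/7b
4) 574.621ms=12/7b +143.655ms=3/7b
5) 718.276ms=15/7b +143.655ms=3/7b
6) 861.931ms=18/7b +143.655ms=3/7b
7) 1005.587ms=3b +251.397ms=3/4b
8) 1256.983ms=15/4b +125.698ms=3/8b
9) 1382.682ms=33/8b +125.698ms=3/8b
10) 1508.38ms=9/2b +502.793ms=3/2b
11) 2011.173ms=6b +502.793ms=3/2b
12) 2513.966ms=15/2b +502.793ms=3/2b
13) 3016.76ms=9b +71.828ms=3/14b
14) 3088.587ms=129/14b +71.828ms=3/14b
15) 3160.415ms=66/7b +143.655ms=3/7b
16) 3304.07ms=69/7b +143.655ms=3/7b
17) 3447.725ms=72/7b +143.655ms=3/7b
18) 3591.381ms=75/7b +143.655ms=3/7b
19) 3735.036ms=78/7b +143.655ms=3/7b
20) 3878.691ms=81/7b +143.655ms=3/7b
Σ=12b of 12 (179bpm 3/4) — PASS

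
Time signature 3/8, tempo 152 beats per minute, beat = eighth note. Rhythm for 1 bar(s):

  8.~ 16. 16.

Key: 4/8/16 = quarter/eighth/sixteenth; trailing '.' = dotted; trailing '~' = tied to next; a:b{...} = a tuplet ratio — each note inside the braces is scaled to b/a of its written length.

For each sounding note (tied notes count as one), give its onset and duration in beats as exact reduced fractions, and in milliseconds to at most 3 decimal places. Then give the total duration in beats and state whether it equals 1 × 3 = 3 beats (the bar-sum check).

1) 0.0ms=0b +888.158ms=9/4b
2) 888.158ms=9/4b +296.053ms=3/4b
Σ=3b of 3 (152bpm 3/8) — PASS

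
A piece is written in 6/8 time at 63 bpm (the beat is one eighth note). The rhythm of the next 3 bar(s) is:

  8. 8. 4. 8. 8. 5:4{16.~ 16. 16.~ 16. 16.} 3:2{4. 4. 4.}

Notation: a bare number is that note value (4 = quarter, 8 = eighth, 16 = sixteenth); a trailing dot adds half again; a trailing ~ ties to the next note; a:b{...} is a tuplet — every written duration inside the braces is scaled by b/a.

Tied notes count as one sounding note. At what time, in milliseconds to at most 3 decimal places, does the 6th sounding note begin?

1. 0.0ms @ 0 + 1428.571ms (3/2)
2. 1428.571ms @ 3/2 + 1428.571ms (3/2)
3. 2857.143ms @ 3 + 2857.143ms (3)
4. 5714.286ms @ 6 + 1428.571ms (3/2)
5. 7142.857ms @ 15/2 + 1428.571ms (3/2)
6. 8571.429ms @ 9 + 1142.857ms (6/5)
7. 9714.286ms @ 51/5 + 1142.857ms (6/5)
8. 10857.143ms @ 57/5 + 571.429ms (3/5)
9. 11428.571ms @ 12 + 1904.762ms (2)
10. 13333.333ms @ 14 + 1904.762ms (2)
11. 15238.095ms @ 16 + 1904.762ms (2)

note 6 onset = 9b = 8571.429ms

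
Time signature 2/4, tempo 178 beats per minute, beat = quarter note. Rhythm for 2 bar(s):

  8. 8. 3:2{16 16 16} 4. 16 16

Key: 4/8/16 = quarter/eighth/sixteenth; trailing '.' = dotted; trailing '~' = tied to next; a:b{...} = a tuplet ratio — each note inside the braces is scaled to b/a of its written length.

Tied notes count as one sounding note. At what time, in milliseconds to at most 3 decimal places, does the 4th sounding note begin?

note 4 onset = 5/3b = 561.798ms

1. 0.0ms @ 0 + 252.809ms (3/4)
2. 252.809ms @ 3/4 + 252.809ms (3/4)
3. 505.618ms @ 3/2 + 56.18ms (1/6)
4. 561.798ms @ 5/3 + 56.18ms (1/6)
5. 617.978ms @ 11/6 + 56.18ms (1/6)
6. 674.157ms @ 2 + 505.618ms (3/2)
7. 1179.775ms @ 7/2 + 84.27ms (1/4)
8. 1264.045ms @ 15/4 + 84.27ms (1/4)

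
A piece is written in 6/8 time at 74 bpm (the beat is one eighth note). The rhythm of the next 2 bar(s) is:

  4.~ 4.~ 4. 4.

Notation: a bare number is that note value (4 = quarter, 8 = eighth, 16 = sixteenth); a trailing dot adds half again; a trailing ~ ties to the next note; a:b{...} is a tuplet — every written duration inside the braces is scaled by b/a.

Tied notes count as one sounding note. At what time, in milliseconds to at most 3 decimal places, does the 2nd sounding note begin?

1. 0.0ms @ 0 + 7297.297ms (9)
2. 7297.297ms @ 9 + 2432.432ms (3)

note 2 onset = 9b = 7297.297ms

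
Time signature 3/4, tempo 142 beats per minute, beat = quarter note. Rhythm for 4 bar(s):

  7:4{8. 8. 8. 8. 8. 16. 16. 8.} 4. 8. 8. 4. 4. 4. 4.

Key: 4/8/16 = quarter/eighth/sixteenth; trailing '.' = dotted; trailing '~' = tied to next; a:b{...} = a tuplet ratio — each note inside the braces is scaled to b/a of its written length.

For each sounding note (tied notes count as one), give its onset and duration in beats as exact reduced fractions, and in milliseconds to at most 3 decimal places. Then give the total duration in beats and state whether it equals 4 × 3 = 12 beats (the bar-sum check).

1) 0.0ms=0b +181.087ms=3/7b
2) 181.087ms=3/7b +181.087ms=3/7b
3) 362.173ms=6/7b +181.087ms=3/7b
4) 543.26ms=9/7b +181.087ms=3/7b
5) 724.346ms=12/7b +181.087ms=3/7b
6) 905.433ms=15/7b +90.543ms=3/14b
7) 995.976ms=33/14b +90.543ms=3/14b
8) 1086.519ms=18/7b +181.087ms=3/7b
9) 1267.606ms=3b +633.803ms=3/2b
10) 1901.408ms=9/2b +316.901ms=3/4b
11) 2218.31ms=21/4b +316.901ms=3/4b
12) 2535.211ms=6b +633.803ms=3/2b
13) 3169.014ms=15/2b +633.803ms=3/2b
14) 3802.817ms=9b +633.803ms=3/2b
15) 4436.62ms=21/2b +633.803ms=3/2b
Σ=12b of 12 (142bpm 3/4) — PASS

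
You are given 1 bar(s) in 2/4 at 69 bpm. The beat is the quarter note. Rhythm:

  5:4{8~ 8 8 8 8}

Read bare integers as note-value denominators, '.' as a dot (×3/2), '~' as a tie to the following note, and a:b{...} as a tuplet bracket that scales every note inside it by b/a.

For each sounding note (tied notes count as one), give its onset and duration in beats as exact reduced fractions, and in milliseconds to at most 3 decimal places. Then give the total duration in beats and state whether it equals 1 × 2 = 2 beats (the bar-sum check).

1) 0.0ms=0b +695.652ms=4/5b
2) 695.652ms=4/5b +347.826ms=2/5b
3) 1043.478ms=6/5b +347.826ms=2/5b
4) 1391.304ms=8/5b +347.826ms=2/5b
Σ=2b of 2 (69bpm 2/4) — PASS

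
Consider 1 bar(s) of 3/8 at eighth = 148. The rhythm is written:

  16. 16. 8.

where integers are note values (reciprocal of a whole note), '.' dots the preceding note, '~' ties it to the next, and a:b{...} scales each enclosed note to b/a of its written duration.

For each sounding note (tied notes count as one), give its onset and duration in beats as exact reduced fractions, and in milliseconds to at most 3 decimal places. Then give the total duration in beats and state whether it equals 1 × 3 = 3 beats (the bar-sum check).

1) 0.0ms=0b +304.054ms=3/4b
2) 304.054ms=3/4b +304.054ms=3/4b
3) 608.108ms=3/2b +608.108ms=3/2b
Σ=3b of 3 (148bpm 3/8) — PASS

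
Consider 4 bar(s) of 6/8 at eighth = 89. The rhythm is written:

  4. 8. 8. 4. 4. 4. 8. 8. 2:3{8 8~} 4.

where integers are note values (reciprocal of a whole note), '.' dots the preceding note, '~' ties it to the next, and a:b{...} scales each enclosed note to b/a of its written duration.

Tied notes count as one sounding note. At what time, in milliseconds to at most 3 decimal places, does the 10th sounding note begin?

1. 0.0ms @ 0 + 2022.472ms (3)
2. 2022.472ms @ 3 + 1011.236ms (3/2)
3. 3033.708ms @ 9/2 + 1011.236ms (3/2)
4. 4044.944ms @ 6 + 2022.472ms (3)
5. 6067.416ms @ 9 + 2022.472ms (3)
6. 8089.888ms @ 12 + 2022.472ms (3)
7. 10112.36ms @ 15 + 1011.236ms (3/2)
8. 11123.596ms @ 33/2 + 1011.236ms (3/2)
9. 12134.831ms @ 18 + 1011.236ms (3/2)
10. 13146.067ms @ 39/2 + 3033.708ms (9/2)

note 10 onset = 39/2b = 13146.067ms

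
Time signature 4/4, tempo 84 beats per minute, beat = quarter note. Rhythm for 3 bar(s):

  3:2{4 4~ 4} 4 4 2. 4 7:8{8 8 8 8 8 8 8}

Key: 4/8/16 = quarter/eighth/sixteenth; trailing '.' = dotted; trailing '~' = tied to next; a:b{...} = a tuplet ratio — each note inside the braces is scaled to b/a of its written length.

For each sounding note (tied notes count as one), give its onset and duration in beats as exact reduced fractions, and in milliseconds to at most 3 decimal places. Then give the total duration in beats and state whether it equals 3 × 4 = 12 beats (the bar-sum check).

1) 0.0ms=0b +476.19ms=2/3b
2) 476.19ms=2/3b +952.381ms=4/3b
3) 1428.571ms=2b +714.286ms=1b
4) 2142.857ms=3b +714.286ms=1b
5) 2857.143ms=4b +2142.857ms=3b
6) 5000.0ms=7b +714.286ms=1b
7) 5714.286ms=8b +408.163ms=4/7b
8) 6122.449ms=60/7b +408.163ms=4/7b
9) 6530.612ms=64/7b +408.163ms=4/7b
10) 6938.776ms=68/7b +408.163ms=4/7b
11) 7346.939ms=72/7b +408.163ms=4/7b
12) 7755.102ms=76/7b +408.163ms=4/7b
13) 8163.265ms=80/7b +408.163ms=4/7b
Σ=12b of 12 (84bpm 4/4) — PASS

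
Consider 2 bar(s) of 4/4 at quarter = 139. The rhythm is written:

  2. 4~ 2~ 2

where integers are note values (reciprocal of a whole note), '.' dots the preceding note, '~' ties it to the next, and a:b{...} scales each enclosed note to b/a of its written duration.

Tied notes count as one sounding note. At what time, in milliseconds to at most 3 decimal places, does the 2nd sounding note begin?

note 2 onset = 3b = 1294.964ms

1. 0.0ms @ 0 + 1294.964ms (3)
2. 1294.964ms @ 3 + 2158.273ms (5)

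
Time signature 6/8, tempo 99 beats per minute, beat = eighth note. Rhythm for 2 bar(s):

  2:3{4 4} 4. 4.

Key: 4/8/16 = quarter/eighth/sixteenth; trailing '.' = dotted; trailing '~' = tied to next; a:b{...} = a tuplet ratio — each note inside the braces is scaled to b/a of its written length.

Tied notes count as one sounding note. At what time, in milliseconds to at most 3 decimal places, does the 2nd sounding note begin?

1. 0.0ms @ 0 + 1818.182ms (3)
2. 1818.182ms @ 3 + 1818.182ms (3)
3. 3636.364ms @ 6 + 1818.182ms (3)
4. 5454.545ms @ 9 + 1818.182ms (3)

note 2 onset = 3b = 1818.182ms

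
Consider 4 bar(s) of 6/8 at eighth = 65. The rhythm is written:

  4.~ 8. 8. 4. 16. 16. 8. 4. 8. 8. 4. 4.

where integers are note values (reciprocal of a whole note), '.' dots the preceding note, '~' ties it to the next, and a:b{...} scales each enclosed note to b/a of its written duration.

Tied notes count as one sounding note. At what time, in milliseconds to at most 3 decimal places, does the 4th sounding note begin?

1. 0.0ms @ 0 + 4153.846ms (9/2)
2. 4153.846ms @ 9/2 + 1384.615ms (3/2)
3. 5538.462ms @ 6 + 2769.231ms (3)
4. 8307.692ms @ 9 + 692.308ms (3/4)
5. 9000.0ms @ 39/4 + 692.308ms (3/4)
6. 9692.308ms @ 21/2 + 1384.615ms (3/2)
7. 11076.923ms @ 12 + 2769.231ms (3)
8. 13846.154ms @ 15 + 1384.615ms (3/2)
9. 15230.769ms @ 33/2 + 1384.615ms (3/2)
10. 16615.385ms @ 18 + 2769.231ms (3)
11. 19384.615ms @ 21 + 2769.231ms (3)

note 4 onset = 9b = 8307.692ms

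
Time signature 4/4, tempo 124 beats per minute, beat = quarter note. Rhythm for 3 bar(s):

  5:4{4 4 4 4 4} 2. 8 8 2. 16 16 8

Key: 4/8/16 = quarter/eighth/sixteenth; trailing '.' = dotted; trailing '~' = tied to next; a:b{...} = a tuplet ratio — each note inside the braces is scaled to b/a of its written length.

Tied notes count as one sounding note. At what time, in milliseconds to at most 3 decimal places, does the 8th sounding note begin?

1. 0.0ms @ 0 + 387.097ms (4/5)
2. 387.097ms @ 4/5 + 387.097ms (4/5)
3. 774.194ms @ 8/5 + 387.097ms (4/5)
4. 1161.29ms @ 12/5 + 387.097ms (4/5)
5. 1548.387ms @ 16/5 + 387.097ms (4/5)
6. 1935.484ms @ 4 + 1451.613ms (3)
7. 3387.097ms @ 7 + 241.935ms (1/2)
8. 3629.032ms @ 15/2 + 241.935ms (1/2)
9. 3870.968ms @ 8 + 1451.613ms (3)
10. 5322.581ms @ 11 + 120.968ms (1/4)
11. 5443.548ms @ 45/4 + 120.968ms (1/4)
12. 5564.516ms @ 23/2 + 241.935ms (1/2)

note 8 onset = 15/2b = 3629.032ms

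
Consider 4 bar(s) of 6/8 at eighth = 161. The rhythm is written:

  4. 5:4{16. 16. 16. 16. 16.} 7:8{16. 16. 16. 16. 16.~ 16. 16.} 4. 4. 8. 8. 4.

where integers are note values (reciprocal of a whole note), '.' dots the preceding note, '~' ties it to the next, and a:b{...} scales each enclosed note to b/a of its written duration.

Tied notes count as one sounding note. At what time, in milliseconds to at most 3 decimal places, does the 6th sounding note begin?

note 6 onset = 27/5b = 2012.422ms

1. 0.0ms @ 0 + 1118.012ms (3)
2. 1118.012ms @ 3 + 223.602ms (3/5)
3. 1341.615ms @ 18/5 + 223.602ms (3/5)
4. 1565.217ms @ 21/5 + 223.602ms (3/5)
5. 1788.82ms @ 24/5 + 223.602ms (3/5)
6. 2012.422ms @ 27/5 + 223.602ms (3/5)
7. 2236.025ms @ 6 + 319.432ms (6/7)
8. 2555.457ms @ 48/7 + 319.432ms (6/7)
9. 2874.889ms @ 54/7 + 319.432ms (6/7)
10. 3194.321ms @ 60/7 + 319.432ms (6/7)
11. 3513.753ms @ 66/7 + 638.864ms (12/7)
12. 4152.618ms @ 78/7 + 319.432ms (6/7)
13. 4472.05ms @ 12 + 1118.012ms (3)
14. 5590.062ms @ 15 + 1118.012ms (3)
15. 6708.075ms @ 18 + 559.006ms (3/2)
16. 7267.081ms @ 39/2 + 559.006ms (3/2)
17. 7826.087ms @ 21 + 1118.012ms (3)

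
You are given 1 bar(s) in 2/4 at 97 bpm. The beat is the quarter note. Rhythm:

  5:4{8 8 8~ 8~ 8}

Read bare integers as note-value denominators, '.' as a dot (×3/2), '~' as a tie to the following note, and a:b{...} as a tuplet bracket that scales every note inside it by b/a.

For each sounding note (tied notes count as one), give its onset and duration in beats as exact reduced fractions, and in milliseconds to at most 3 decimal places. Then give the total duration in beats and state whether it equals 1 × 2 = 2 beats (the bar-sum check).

1) 0.0ms=0b +247.423ms=2/5b
2) 247.423ms=2/5b +247.423ms=2/5b
3) 494.845ms=4/5b +742.268ms=6/5b
Σ=2b of 2 (97bpm 2/4) — PASS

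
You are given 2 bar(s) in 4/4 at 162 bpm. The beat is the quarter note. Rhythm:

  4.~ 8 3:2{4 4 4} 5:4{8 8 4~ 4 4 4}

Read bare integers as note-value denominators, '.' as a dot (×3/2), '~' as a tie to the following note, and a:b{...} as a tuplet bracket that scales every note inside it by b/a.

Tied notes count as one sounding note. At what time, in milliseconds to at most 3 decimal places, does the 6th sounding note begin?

1. 0.0ms @ 0 + 740.741ms (2)
2. 740.741ms @ 2 + 246.914ms (2/3)
3. 987.654ms @ 8/3 + 246.914ms (2/3)
4. 1234.568ms @ 10/3 + 246.914ms (2/3)
5. 1481.481ms @ 4 + 148.148ms (2/5)
6. 1629.63ms @ 22/5 + 148.148ms (2/5)
7. 1777.778ms @ 24/5 + 592.593ms (8/5)
8. 2370.37ms @ 32/5 + 296.296ms (4/5)
9. 2666.667ms @ 36/5 + 296.296ms (4/5)

note 6 onset = 22/5b = 1629.63ms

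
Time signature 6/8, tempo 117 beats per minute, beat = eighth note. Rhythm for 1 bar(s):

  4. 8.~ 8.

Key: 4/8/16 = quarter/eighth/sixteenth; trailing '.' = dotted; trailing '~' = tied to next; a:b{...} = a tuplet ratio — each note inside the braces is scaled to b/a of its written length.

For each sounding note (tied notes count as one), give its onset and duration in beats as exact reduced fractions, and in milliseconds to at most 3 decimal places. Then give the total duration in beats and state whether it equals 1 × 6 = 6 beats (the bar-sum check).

1) 0.0ms=0b +1538.462ms=3b
2) 1538.462ms=3b +1538.462ms=3b
Σ=6b of 6 (117bpm 6/8) — PASS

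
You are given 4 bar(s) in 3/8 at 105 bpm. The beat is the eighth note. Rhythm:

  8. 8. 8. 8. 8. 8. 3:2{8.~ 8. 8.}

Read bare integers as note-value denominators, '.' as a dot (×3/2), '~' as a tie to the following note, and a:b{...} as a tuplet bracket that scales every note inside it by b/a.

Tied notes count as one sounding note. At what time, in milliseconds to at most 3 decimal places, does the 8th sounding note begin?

note 8 onset = 11b = 6285.714ms

1. 0.0ms @ 0 + 857.143ms (3/2)
2. 857.143ms @ 3/2 + 857.143ms (3/2)
3. 1714.286ms @ 3 + 857.143ms (3/2)
4. 2571.429ms @ 9/2 + 857.143ms (3/2)
5. 3428.571ms @ 6 + 857.143ms (3/2)
6. 4285.714ms @ 15/2 + 857.143ms (3/2)
7. 5142.857ms @ 9 + 1142.857ms (2)
8. 6285.714ms @ 11 + 571.429ms (1)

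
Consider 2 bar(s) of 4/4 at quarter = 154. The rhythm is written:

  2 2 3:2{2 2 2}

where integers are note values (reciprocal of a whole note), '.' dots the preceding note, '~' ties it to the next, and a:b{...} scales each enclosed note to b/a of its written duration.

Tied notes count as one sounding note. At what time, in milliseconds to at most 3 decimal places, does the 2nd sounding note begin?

1. 0.0ms @ 0 + 779.221ms (2)
2. 779.221ms @ 2 + 779.221ms (2)
3. 1558.442ms @ 4 + 519.481ms (4/3)
4. 2077.922ms @ 16/3 + 519.481ms (4/3)
5. 2597.403ms @ 20/3 + 519.481ms (4/3)

note 2 onset = 2b = 779.221ms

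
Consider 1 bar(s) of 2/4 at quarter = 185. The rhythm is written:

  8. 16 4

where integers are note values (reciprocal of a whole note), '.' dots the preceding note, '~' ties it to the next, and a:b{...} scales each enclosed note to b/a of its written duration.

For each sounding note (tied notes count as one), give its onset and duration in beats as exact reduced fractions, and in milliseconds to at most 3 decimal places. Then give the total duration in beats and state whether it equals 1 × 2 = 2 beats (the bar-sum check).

1) 0.0ms=0b +243.243ms=3/4b
2) 243.243ms=3/4b +81.081ms=1/4b
3) 324.324ms=1b +324.324ms=1b
Σ=2b of 2 (185bpm 2/4) — PASS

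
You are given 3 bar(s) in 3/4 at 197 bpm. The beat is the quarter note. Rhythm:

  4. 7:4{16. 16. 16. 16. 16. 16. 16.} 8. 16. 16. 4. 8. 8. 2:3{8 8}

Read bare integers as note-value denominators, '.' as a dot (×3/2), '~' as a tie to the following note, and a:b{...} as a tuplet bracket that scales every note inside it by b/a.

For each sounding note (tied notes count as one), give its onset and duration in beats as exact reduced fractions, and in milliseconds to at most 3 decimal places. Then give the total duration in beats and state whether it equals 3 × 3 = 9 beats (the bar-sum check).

1) 0.0ms=0b +456.853ms=3/2b
2) 456.853ms=3/2b +65.265ms=3/14b
3) 522.117ms=12/7b +65.265ms=3/14b
4) 587.382ms=27/14b +65.265ms=3/14b
5) 652.647ms=15/7b +65.265ms=3/14b
6) 717.912ms=33/14b +65.265ms=3/14b
7) 783.176ms=18/7b +65.265ms=3/14b
8) 848.441ms=39/14b +65.265ms=3/14b
9) 913.706ms=3b +228.426ms=3/4b
10) 1142.132ms=15/4b +114.213ms=3/8b
11) 1256.345ms=33/8b +114.213ms=3/8b
12) 1370.558ms=9/2b +456.853ms=3/2b
13) 1827.411ms=6b +228.426ms=3/4b
14) 2055.838ms=27/4b +228.426ms=3/4b
15) 2284.264ms=15/2b +228.426ms=3/4b
16) 2512.69ms=33/4b +228.426ms=3/4b
Σ=9b of 9 (197bpm 3/4) — PASS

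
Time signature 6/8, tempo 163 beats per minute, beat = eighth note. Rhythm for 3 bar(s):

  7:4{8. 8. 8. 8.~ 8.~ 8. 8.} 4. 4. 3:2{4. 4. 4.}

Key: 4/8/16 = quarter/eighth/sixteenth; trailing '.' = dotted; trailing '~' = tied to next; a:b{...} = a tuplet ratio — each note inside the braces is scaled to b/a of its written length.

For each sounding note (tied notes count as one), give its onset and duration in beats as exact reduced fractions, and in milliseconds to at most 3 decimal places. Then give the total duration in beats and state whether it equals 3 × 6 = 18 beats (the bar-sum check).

1) 0.0ms=0b +315.513ms=6/7b
2) 315.513ms=6/7b +315.513ms=6/7b
3) 631.025ms=12/7b +315.513ms=6/7b
4) 946.538ms=18/7b +946.538ms=18/7b
5) 1893.076ms=36/7b +315.513ms=6/7b
6) 2208.589ms=6b +1104.294ms=3b
7) 3312.883ms=9b +1104.294ms=3b
8) 4417.178ms=12b +736.196ms=2b
9) 5153.374ms=14b +736.196ms=2b
10) 5889.571ms=16b +736.196ms=2b
Σ=18b of 18 (163bpm 6/8) — PASS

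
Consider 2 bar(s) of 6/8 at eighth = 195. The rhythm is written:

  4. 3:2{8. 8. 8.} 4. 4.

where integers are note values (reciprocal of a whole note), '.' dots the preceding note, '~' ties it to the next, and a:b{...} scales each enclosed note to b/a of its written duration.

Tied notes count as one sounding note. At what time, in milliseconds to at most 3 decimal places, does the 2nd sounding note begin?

note 2 onset = 3b = 923.077ms

1. 0.0ms @ 0 + 923.077ms (3)
2. 923.077ms @ 3 + 307.692ms (1)
3. 1230.769ms @ 4 + 307.692ms (1)
4. 1538.462ms @ 5 + 307.692ms (1)
5. 1846.154ms @ 6 + 923.077ms (3)
6. 2769.231ms @ 9 + 923.077ms (3)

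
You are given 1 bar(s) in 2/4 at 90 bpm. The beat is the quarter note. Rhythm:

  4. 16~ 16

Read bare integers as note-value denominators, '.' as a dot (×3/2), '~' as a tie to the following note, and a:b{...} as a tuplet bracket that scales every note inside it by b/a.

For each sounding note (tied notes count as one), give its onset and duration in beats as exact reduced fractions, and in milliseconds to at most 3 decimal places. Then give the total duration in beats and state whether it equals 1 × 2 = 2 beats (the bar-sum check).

1) 0.0ms=0b +1000.0ms=3/2b
2) 1000.0ms=3/2b +333.333ms=1/2b
Σ=2b of 2 (90bpm 2/4) — PASS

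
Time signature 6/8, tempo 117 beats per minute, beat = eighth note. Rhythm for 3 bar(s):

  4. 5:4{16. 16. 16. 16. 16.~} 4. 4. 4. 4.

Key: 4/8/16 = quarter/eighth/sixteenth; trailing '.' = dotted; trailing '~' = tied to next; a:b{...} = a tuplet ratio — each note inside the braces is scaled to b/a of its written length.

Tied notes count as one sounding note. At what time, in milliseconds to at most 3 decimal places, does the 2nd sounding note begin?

1. 0.0ms @ 0 + 1538.462ms (3)
2. 1538.462ms @ 3 + 307.692ms (3/5)
3. 1846.154ms @ 18/5 + 307.692ms (3/5)
4. 2153.846ms @ 21/5 + 307.692ms (3/5)
5. 2461.538ms @ 24/5 + 307.692ms (3/5)
6. 2769.231ms @ 27/5 + 1846.154ms (18/5)
7. 4615.385ms @ 9 + 1538.462ms (3)
8. 6153.846ms @ 12 + 1538.462ms (3)
9. 7692.308ms @ 15 + 1538.462ms (3)

note 2 onset = 3b = 1538.462ms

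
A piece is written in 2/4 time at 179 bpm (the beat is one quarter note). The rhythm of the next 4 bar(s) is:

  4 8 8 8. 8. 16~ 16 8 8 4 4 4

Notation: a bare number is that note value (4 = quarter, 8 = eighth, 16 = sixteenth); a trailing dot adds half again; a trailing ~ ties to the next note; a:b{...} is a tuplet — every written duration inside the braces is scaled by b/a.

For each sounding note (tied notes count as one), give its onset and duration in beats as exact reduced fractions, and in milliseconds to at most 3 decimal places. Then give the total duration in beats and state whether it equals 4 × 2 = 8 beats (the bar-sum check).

1) 0.0ms=0b +335.196ms=1b
2) 335.196ms=1b +167.598ms=1/2b
3) 502.793ms=3/2b +167.598ms=1/2b
4) 670.391ms=2b +251.397ms=3/4b
5) 921.788ms=11/4b +251.397ms=3/4b
6) 1173.184ms=7/2b +167.598ms=1/2b
7) 1340.782ms=4b +167.598ms=1/2b
8) 1508.38ms=9/2b +167.598ms=1/2b
9) 1675.978ms=5b +335.196ms=1b
10) 2011.173ms=6b +335.196ms=1b
11) 2346.369ms=7b +335.196ms=1b
Σ=8b of 8 (179bpm 2/4) — PASS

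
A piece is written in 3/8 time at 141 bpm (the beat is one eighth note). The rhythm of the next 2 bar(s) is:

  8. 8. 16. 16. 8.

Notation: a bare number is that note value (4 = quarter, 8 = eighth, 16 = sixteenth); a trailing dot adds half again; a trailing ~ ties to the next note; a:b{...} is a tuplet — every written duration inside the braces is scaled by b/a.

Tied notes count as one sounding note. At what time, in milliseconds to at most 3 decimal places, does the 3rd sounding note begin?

note 3 onset = 3b = 1276.596ms

1. 0.0ms @ 0 + 638.298ms (3/2)
2. 638.298ms @ 3/2 + 638.298ms (3/2)
3. 1276.596ms @ 3 + 319.149ms (3/4)
4. 1595.745ms @ 15/4 + 319.149ms (3/4)
5. 1914.894ms @ 9/2 + 638.298ms (3/2)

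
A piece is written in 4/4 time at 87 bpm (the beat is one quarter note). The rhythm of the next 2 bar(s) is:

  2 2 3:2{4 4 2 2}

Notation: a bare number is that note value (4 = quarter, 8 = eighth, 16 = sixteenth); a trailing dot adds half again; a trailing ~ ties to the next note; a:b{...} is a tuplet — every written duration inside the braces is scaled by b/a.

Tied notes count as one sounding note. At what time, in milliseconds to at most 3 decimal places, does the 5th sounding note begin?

note 5 onset = 16/3b = 3678.161ms

1. 0.0ms @ 0 + 1379.31ms (2)
2. 1379.31ms @ 2 + 1379.31ms (2)
3. 2758.621ms @ 4 + 459.77ms (2/3)
4. 3218.391ms @ 14/3 + 459.77ms (2/3)
5. 3678.161ms @ 16/3 + 919.54ms (4/3)
6. 4597.701ms @ 20/3 + 919.54ms (4/3)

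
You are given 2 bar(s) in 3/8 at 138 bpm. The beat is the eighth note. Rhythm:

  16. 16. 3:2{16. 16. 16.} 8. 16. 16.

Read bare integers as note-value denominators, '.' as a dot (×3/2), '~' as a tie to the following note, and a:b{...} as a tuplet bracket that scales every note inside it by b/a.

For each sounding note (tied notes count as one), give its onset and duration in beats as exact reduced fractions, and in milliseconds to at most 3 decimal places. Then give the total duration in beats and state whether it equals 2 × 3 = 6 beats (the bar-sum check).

1) 0.0ms=0b +326.087ms=3/4b
2) 326.087ms=3/4b +326.087ms=3/4b
3) 652.174ms=3/2b +217.391ms=1/2b
4) 869.565ms=2b +217.391ms=1/2b
5) 1086.957ms=5/2b +217.391ms=1/2b
6) 1304.348ms=3b +652.174ms=3/2b
7) 1956.522ms=9/2b +326.087ms=3/4b
8) 2282.609ms=21/4b +326.087ms=3/4b
Σ=6b of 6 (138bpm 3/8) — PASS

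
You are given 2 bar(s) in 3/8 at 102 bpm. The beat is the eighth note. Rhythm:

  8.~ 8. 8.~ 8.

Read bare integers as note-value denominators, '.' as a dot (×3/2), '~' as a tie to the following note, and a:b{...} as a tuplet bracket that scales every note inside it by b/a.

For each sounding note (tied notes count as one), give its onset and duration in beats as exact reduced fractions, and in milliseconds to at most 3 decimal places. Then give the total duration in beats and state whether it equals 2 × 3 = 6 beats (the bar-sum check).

1) 0.0ms=0b +1764.706ms=3b
2) 1764.706ms=3b +1764.706ms=3b
Σ=6b of 6 (102bpm 3/8) — PASS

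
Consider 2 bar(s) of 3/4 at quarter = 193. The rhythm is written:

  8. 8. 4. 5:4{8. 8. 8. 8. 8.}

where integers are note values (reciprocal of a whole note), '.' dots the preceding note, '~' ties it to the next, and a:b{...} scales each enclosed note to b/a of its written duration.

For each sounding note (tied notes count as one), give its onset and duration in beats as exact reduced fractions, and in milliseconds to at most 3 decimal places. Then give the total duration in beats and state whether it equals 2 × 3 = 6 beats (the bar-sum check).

1) 0.0ms=0b +233.161ms=3/4b
2) 233.161ms=3/4b +233.161ms=3/4b
3) 466.321ms=3/2b +466.321ms=3/2b
4) 932.642ms=3b +186.528ms=3/5b
5) 1119.171ms=18/5b +186.528ms=3/5b
6) 1305.699ms=21/5b +186.528ms=3/5b
7) 1492.228ms=24/5b +186.528ms=3/5b
8) 1678.756ms=27/5b +186.528ms=3/5b
Σ=6b of 6 (193bpm 3/4) — PASS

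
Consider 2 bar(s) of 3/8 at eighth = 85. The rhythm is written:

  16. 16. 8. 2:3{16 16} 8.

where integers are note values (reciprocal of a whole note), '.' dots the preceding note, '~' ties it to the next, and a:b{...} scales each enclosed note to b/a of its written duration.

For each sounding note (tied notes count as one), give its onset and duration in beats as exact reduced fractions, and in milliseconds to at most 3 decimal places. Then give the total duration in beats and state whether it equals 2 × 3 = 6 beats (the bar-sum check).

1) 0.0ms=0b +529.412ms=3/4b
2) 529.412ms=3/4b +529.412ms=3/4b
3) 1058.824ms=3/2b +1058.824ms=3/2b
4) 2117.647ms=3b +529.412ms=3/4b
5) 2647.059ms=15/4b +529.412ms=3/4b
6) 3176.471ms=9/2b +1058.824ms=3/2b
Σ=6b of 6 (85bpm 3/8) — PASS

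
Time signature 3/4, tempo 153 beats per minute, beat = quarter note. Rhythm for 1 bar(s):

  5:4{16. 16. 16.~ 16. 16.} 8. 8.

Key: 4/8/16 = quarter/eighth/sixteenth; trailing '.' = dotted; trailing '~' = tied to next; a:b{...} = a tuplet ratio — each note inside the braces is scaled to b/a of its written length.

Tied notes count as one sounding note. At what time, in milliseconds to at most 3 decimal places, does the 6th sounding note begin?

note 6 onset = 9/4b = 882.353ms

1. 0.0ms @ 0 + 117.647ms (3/10)
2. 117.647ms @ 3/10 + 117.647ms (3/10)
3. 235.294ms @ 3/5 + 235.294ms (3/5)
4. 470.588ms @ 6/5 + 117.647ms (3/10)
5. 588.235ms @ 3/2 + 294.118ms (3/4)
6. 882.353ms @ 9/4 + 294.118ms (3/4)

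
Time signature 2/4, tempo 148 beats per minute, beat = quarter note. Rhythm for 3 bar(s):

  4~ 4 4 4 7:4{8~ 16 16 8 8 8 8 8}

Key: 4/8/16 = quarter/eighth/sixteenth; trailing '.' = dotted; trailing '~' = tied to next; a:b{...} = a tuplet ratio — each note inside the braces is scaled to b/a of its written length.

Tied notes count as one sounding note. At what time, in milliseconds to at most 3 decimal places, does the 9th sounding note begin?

note 9 onset = 38/7b = 2200.772ms

1. 0.0ms @ 0 + 810.811ms (2)
2. 810.811ms @ 2 + 405.405ms (1)
3. 1216.216ms @ 3 + 405.405ms (1)
4. 1621.622ms @ 4 + 173.745ms (3/7)
5. 1795.367ms @ 31/7 + 57.915ms (1/7)
6. 1853.282ms @ 32/7 + 115.83ms (2/7)
7. 1969.112ms @ 34/7 + 115.83ms (2/7)
8. 2084.942ms @ 36/7 + 115.83ms (2/7)
9. 2200.772ms @ 38/7 + 115.83ms (2/7)
10. 2316.602ms @ 40/7 + 115.83ms (2/7)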